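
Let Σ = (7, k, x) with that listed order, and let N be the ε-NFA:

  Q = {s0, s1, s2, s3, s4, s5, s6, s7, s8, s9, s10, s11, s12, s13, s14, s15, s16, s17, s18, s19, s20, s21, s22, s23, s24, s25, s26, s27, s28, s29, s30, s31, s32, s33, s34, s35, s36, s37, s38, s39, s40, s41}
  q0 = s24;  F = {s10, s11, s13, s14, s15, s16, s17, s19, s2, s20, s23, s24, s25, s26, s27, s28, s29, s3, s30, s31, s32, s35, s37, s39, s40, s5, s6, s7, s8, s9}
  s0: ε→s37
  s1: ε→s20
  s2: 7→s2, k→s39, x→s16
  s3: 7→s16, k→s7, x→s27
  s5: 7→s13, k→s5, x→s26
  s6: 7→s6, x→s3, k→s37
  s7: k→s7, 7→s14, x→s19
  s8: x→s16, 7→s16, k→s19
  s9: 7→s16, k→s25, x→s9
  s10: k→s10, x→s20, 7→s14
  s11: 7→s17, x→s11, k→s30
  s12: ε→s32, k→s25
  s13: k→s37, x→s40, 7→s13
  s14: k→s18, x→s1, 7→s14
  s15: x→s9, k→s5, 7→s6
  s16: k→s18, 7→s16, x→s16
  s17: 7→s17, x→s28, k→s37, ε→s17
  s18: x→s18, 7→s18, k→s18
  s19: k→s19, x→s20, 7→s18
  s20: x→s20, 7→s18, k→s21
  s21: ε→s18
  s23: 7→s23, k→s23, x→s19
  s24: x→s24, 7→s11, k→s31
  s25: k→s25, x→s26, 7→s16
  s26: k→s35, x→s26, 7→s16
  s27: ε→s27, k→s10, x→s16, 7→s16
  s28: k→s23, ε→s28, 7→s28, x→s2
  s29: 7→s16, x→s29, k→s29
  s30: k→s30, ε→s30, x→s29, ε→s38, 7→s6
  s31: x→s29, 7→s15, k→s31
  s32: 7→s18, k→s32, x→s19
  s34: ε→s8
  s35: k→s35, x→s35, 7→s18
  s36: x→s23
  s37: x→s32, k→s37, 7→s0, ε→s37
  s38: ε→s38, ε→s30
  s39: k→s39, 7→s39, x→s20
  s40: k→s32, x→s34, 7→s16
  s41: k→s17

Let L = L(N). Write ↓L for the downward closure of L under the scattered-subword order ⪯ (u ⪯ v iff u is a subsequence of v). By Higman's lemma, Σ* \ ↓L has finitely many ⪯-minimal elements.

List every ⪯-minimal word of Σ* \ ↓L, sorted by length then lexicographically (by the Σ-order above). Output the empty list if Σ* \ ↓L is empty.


|Q|=42, |F|=30, |δ|=109 (13 ε).
min D↑ (31 st, q0=0, F={20}): 0:7→1,k→2,x→0 1:7→3,k→4,x→1 2:7→5,k→2,x→6 3:7→3,k→7,x→8 4:7→9,k→4,x→6 5:7→9,k→10,x→11 6:7→12,k→6,x→6 7:7→7,k→7,x→13 8:7→8,k→14,x→15 9:7→9,k→7,x→16 10:7→17,k→10,x→18 11:7→12,k→19,x→11 12:7→12,k→20,x→12 13:7→20,k→13,x→21 14:7→14,k→14,x→21 15:7→15,k→22,x→12 16:7→12,k→23,x→24 17:7→17,k→7,x→25 18:7→12,k→26,x→18 19:7→12,k→19,x→18 20:7→20,k→20,x→20 21:7→20,k→21,x→27 22:7→22,k→22,x→27 23:7→28,k→23,x→21 24:7→12,k→29,x→12 25:7→12,k→13,x→30 26:7→20,k→26,x→26 27:7→20,k→20,x→27 28:7→28,k→20,x→27 29:7→28,k→29,x→27 30:7→12,k→21,x→12 [Hopcroft].
'kx7k': N↓-sim [36, 31, 20, 6, 2] end={s18,s21} ∉↓L; 4/4 single-dels accept.
'77kx7': N↓-sim [36, 34, 24, 13, 6, 1] end={s18} ∉↓L; 5/5 deletions ∈↓L.
'77xxxk': run [36, 34, 24, 19, 13, 5, 2] end={s18,s21} ∉↓L; 6/6 del acc.
'k7kxk7': run [36, 31, 27, 22, 12, 6, 1] end={s18} ∉↓L; 6/6 deletions ∈↓L.
4 minimals (antichain).

Antichain: [kx7k, 77kx7, 77xxxk, k7kxk7].


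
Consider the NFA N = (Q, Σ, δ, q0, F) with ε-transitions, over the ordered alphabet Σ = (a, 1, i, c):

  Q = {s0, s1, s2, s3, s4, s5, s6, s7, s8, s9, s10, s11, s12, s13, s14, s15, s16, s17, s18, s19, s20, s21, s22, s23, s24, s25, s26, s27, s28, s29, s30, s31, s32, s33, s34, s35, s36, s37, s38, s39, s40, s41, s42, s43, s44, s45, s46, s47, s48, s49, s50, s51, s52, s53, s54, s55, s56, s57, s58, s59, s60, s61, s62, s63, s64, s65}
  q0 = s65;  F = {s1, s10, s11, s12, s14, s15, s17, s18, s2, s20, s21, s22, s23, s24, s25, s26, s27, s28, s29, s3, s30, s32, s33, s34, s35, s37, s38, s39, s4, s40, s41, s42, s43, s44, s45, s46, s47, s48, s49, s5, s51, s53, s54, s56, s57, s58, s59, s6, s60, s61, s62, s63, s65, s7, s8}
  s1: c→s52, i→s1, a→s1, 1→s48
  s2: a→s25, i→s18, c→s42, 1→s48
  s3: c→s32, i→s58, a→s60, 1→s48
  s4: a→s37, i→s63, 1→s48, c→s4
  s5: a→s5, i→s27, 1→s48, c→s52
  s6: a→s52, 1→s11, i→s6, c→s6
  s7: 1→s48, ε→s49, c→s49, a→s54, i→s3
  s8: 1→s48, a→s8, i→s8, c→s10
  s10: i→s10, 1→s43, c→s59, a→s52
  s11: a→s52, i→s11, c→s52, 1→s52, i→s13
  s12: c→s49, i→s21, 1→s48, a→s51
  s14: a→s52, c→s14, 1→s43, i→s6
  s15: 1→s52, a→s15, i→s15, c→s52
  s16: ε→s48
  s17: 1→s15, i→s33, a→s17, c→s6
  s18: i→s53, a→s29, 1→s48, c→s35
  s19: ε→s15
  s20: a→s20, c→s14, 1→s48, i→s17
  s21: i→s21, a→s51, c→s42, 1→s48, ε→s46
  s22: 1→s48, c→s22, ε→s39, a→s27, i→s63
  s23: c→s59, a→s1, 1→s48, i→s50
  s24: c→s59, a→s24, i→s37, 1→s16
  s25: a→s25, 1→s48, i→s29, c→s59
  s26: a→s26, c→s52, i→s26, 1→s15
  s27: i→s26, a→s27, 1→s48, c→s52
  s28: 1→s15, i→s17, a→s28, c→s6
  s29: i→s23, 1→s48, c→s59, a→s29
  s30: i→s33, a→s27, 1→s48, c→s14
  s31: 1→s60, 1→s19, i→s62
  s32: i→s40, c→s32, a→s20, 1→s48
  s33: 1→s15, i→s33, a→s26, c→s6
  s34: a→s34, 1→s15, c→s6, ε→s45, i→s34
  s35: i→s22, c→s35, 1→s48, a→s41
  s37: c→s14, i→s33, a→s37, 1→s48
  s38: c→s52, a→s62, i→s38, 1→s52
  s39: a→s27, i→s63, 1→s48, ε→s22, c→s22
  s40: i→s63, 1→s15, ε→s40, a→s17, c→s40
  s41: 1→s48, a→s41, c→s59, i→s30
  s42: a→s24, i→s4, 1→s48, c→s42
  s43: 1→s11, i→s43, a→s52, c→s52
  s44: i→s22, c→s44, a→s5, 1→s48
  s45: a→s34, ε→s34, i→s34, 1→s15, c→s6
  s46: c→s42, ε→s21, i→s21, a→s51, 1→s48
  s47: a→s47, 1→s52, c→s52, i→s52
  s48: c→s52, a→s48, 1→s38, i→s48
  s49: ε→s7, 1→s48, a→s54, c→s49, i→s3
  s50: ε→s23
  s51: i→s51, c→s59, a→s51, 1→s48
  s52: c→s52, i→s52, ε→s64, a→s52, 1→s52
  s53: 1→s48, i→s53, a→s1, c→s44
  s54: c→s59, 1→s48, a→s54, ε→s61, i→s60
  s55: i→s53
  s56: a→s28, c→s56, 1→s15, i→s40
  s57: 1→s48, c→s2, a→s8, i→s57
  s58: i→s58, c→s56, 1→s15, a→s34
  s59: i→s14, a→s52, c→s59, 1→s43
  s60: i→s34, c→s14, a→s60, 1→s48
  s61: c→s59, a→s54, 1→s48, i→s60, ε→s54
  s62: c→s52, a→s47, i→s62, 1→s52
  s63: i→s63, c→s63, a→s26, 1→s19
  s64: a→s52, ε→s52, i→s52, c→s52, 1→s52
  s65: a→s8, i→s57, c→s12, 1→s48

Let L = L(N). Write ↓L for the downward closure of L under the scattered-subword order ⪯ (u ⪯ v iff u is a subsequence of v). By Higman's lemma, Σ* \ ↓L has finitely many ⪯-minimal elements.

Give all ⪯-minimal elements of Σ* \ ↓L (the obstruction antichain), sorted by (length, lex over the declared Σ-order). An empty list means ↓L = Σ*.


|Q|=66, |F|=55, |δ|=249 (16 ε).
min D↑ (51 st, q0=0, F={7}): 0:a→1,1→2,i→3,c→4 1:a→1,1→2,i→1,c→5 2:a→2,1→6,i→2,c→7 3:a→1,1→2,i→3,c→8 4:a→9,1→2,i→10,c→11 5:a→7,1→12,i→5,c→13 6:a→14,1→7,i→6,c→7 7:a→7,1→7,i→7,c→7 8:a→15,1→2,i→16,c→17 9:a→9,1→2,i→9,c→13 10:a→9,1→2,i→10,c→17 11:a→18,1→2,i→19,c→11 12:a→7,1→20,i→12,c→7 13:a→7,1→12,i→21,c→13 14:a→22,1→7,i→14,c→7 15:a→15,1→2,i→23,c→13 16:a→23,1→2,i→24,c→25 17:a→26,1→2,i→27,c→17 18:a→18,1→2,i→28,c→13 19:a→28,1→2,i→29,c→30 20:a→7,1→7,i→20,c→7 21:a→7,1→12,i→31,c→21 22:a→22,1→7,i→7,c→7 23:a→23,1→2,i→32,c→13 24:a→33,1→2,i→24,c→34 25:a→35,1→2,i→36,c→25 26:a→26,1→2,i→37,c→13 27:a→37,1→2,i→38,c→27 28:a→28,1→2,i→39,c→21 29:a→39,1→40,i→29,c→41 30:a→42,1→2,i→43,c→30 31:a→7,1→20,i→31,c→31 32:a→33,1→2,i→32,c→13 33:a→33,1→2,i→33,c→7 34:a→44,1→2,i→36,c→34 35:a→35,1→2,i→45,c→13 36:a→46,1→2,i→38,c→36 37:a→37,1→2,i→47,c→21 38:a→48,1→40,i→38,c→38 39:a→39,1→40,i→39,c→31 40:a→40,1→7,i→40,c→7 41:a→49,1→40,i→43,c→41 42:a→42,1→2,i→50,c→21 43:a→50,1→40,i→38,c→43 44:a→44,1→2,i→46,c→7 45:a→46,1→2,i→47,c→21 46:a→46,1→2,i→48,c→7 47:a→48,1→40,i→47,c→31 48:a→48,1→40,i→48,c→7 49:a→49,1→40,i→50,c→31 50:a→50,1→40,i→47,c→31 (ε-aug+det+¬).
'1c': N↓-sim [61, 12, 2] end={s52,s64} ∉↓L; 2/2 deletions ∈↓L.
'aca': N↓-sim [61, 38, 9, 2] end={s52,s64} — reject; 3/3 single-dels accept.
'111': |S_i|=[61, 12, 7, 2] end={s52,s64} ∉↓L; 3/3 del acc.
'11aai': |S_i|=[61, 12, 7, 4, 3, 2] end={s52,s64} — reject; 5/5 single-dels accept.
'iciiac': |S_i|=[61, 55, 45, 36, 28, 11, 2] end={s52,s64} ∉↓L; 6/6 single-dels accept.
'ccii11': |S_i|=[61, 58, 45, 33, 22, 9, 2] end={s52,s64} — reject; 6/6 del acc.
6 obstructions.

min(Σ*\↓L) = [1c, aca, 111, 11aai, iciiac, ccii11].


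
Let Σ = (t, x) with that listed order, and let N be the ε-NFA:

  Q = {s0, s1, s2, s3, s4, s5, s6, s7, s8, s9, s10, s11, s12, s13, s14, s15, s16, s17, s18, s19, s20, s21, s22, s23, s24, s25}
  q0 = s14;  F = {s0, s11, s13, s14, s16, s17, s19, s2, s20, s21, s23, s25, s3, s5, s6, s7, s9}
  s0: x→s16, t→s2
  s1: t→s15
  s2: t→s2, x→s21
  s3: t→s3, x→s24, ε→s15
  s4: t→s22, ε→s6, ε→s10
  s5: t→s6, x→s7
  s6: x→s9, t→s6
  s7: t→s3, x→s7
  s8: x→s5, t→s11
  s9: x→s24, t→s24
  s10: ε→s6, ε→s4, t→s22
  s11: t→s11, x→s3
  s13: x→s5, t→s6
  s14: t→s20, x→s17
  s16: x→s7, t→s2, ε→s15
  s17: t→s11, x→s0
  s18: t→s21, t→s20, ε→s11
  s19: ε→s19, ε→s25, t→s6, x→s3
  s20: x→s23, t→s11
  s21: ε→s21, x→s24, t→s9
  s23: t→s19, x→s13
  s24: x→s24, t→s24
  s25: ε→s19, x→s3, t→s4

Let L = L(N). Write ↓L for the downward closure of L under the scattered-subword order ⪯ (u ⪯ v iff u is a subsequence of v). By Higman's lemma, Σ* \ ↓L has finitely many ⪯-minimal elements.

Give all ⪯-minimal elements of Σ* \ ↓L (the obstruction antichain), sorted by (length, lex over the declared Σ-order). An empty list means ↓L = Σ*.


|Q|=26, |F|=17, |δ|=54 (11 ε).
min D↑ (17 st, q0=0, F={11}): 0:t→1,x→2 1:t→3,x→4 2:t→3,x→5 3:t→3,x→6 4:t→7,x→8 5:t→9,x→10 6:t→6,x→11 7:t→12,x→6 8:t→12,x→13 9:t→9,x→14 10:t→9,x→15 11:t→11,x→11 12:t→12,x→16 13:t→12,x→15 14:t→16,x→11 15:t→6,x→15 16:t→11,x→11 (ε-aug+det+¬).
'ttxx': N↓-sim [22, 18, 13, 5, 1] end={s24} rej; 4/4 single-dels accept.
'xtxx': run [22, 20, 13, 5, 1] end={s24} rej; 4/4 single-dels accept.
'txttxt': run [22, 18, 15, 10, 8, 2, 1] end={s24} ∉↓L; 6/6 del acc.
'txxtxt': run [22, 18, 15, 8, 5, 2, 1] end={s24} rej; 6/6 single-dels accept.
'xxtxtt': |S_i|=[22, 20, 12, 7, 3, 2, 1] end={s24} — reject; 6/6 deletions ∈↓L.
'xxxxtx': run [22, 20, 12, 10, 6, 4, 1] end={s24} — reject; 6/6 deletions ∈↓L.
6 minimals (antichain).

Antichain: [ttxx, xtxx, txttxt, txxtxt, xxtxtt, xxxxtx].


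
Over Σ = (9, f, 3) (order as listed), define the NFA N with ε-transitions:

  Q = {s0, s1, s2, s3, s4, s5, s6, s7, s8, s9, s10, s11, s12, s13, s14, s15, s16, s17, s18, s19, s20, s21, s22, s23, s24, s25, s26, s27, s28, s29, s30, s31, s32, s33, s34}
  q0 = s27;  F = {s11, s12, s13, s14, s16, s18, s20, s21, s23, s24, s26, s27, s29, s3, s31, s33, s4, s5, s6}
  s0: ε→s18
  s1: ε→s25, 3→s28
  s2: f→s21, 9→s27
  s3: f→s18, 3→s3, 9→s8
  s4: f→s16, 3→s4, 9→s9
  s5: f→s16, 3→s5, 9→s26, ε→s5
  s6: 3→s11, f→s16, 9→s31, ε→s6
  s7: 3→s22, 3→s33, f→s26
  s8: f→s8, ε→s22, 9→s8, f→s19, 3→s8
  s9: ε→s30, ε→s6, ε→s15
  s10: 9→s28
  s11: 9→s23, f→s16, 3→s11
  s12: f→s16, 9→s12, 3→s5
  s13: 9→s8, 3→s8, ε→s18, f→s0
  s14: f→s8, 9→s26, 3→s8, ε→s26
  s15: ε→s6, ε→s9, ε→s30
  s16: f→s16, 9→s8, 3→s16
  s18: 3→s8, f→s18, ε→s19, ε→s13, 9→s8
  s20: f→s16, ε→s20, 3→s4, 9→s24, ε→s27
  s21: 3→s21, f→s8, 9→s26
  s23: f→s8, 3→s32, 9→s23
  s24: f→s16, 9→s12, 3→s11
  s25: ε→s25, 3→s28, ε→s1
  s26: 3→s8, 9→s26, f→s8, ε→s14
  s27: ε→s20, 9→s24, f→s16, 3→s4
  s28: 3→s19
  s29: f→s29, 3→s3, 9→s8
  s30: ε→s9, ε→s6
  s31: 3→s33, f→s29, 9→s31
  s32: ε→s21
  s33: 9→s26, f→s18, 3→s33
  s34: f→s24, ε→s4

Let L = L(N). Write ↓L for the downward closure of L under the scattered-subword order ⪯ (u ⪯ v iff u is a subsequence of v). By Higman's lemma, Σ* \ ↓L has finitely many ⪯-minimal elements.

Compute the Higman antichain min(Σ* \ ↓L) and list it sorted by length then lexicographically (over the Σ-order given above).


|Q|=35, |F|=19, |δ|=96 (25 ε).
min D↑ (17 st, q0=0, F={6}): 0:9→1,f→2,3→3 1:9→4,f→2,3→5 2:9→6,f→2,3→2 3:9→7,f→2,3→3 4:9→4,f→2,3→8 5:9→9,f→2,3→5 6:9→6,f→6,3→6 7:9→10,f→2,3→5 8:9→11,f→2,3→8 9:9→9,f→6,3→12 10:9→10,f→13,3→14 11:9→11,f→6,3→6 12:9→11,f→6,3→12 13:9→6,f→13,3→15 14:9→11,f→16,3→14 15:9→6,f→16,3→15 16:9→6,f→16,3→6.
'f9': run [27, 9, 3] end={s19,s22,s8} rej; 2/2 del acc.
'939f': |S_i|=[27, 24, 16, 8, 3] end={s19,s22,s8} — reject; 4/4 deletions ∈↓L.
'99393': run [27, 24, 18, 14, 5, 3] end={s19,s22,s8} ∉↓L; 5/5 deletions ∈↓L.
'3993f3': |S_i|=[27, 23, 21, 15, 12, 6, 3] end={s19,s22,s8} — reject; 6/6 single-dels accept.
4 minimals (antichain).

min(Σ*\↓L) = [f9, 939f, 99393, 3993f3].


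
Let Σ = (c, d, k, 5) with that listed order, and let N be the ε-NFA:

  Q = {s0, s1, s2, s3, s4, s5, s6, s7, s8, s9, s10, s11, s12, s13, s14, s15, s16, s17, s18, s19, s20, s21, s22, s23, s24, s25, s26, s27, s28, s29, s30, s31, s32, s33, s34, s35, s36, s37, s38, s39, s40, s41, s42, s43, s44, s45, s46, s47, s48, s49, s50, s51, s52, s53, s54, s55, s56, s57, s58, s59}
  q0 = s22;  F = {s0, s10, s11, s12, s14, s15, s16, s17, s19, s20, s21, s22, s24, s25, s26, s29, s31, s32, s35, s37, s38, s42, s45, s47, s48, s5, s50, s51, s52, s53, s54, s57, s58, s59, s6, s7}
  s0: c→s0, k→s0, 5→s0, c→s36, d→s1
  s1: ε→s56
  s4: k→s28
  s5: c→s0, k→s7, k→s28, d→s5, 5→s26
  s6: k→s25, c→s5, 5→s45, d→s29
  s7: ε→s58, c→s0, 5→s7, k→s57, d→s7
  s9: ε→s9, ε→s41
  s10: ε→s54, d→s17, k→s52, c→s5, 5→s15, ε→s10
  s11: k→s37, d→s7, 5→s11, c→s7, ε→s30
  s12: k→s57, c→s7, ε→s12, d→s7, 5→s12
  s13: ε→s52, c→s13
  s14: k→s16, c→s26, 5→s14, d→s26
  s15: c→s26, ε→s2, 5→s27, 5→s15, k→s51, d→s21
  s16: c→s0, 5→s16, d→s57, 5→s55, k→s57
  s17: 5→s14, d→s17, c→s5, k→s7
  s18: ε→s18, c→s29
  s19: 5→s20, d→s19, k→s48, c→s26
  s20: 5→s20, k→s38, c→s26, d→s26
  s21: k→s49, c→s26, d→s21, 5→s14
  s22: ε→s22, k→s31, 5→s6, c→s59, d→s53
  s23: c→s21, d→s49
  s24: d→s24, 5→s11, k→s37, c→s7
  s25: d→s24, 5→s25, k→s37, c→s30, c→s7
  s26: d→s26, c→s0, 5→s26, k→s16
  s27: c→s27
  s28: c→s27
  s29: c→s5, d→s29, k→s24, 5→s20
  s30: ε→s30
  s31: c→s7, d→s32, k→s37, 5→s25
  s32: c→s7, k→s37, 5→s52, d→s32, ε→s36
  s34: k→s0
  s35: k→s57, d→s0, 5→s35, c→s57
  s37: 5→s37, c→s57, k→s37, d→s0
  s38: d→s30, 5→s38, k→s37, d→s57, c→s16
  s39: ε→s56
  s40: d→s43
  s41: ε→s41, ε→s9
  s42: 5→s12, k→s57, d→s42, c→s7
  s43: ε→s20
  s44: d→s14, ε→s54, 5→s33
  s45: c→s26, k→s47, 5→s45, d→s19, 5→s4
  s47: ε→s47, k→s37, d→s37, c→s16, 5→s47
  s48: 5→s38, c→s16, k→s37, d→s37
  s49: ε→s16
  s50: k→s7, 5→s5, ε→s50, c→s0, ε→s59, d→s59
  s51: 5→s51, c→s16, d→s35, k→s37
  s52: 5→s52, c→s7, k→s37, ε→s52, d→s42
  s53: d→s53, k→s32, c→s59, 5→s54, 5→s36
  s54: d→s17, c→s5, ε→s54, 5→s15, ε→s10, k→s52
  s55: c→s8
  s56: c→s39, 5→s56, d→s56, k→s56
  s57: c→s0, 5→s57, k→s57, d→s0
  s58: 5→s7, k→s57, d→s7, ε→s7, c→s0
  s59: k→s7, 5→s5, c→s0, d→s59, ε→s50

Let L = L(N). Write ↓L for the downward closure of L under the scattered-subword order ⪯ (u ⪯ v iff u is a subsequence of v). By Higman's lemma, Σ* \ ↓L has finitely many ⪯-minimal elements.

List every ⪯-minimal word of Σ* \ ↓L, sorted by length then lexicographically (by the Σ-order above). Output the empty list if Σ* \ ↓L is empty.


|Q|=60, |F|=36, |δ|=196 (28 ε).
min D↑ (34 st, q0=0, F={14}): 0:c→1,d→2,k→3,5→4 1:c→5,d→1,k→6,5→7 2:c→1,d→2,k→8,5→9 3:c→6,d→8,k→10,5→11 4:c→7,d→12,k→11,5→13 5:c→5,d→14,k→5,5→5 6:c→5,d→6,k→15,5→6 7:c→5,d→7,k→6,5→16 8:c→6,d→8,k→10,5→17 9:c→7,d→18,k→17,5→19 10:c→15,d→5,k→10,5→10 11:c→6,d→20,k→10,5→11 12:c→7,d→12,k→20,5→21 13:c→16,d→22,k→23,5→13 14:c→14,d→14,k→14,5→14 15:c→5,d→5,k→15,5→15 16:c→5,d→16,k→24,5→16 17:c→6,d→25,k→10,5→17 18:c→7,d→18,k→6,5→26 19:c→16,d→27,k→28,5→19 20:c→6,d→20,k→10,5→29 21:c→16,d→16,k→30,5→21 22:c→16,d→22,k→31,5→21 23:c→24,d→10,k→10,5→23 24:c→5,d→15,k→15,5→24 25:c→6,d→25,k→15,5→32 26:c→16,d→16,k→24,5→26 27:c→16,d→27,k→24,5→26 28:c→24,d→33,k→10,5→28 29:c→6,d→6,k→10,5→29 30:c→24,d→15,k→10,5→30 31:c→24,d→10,k→10,5→30 32:c→6,d→6,k→15,5→32 33:c→15,d→5,k→15,5→33.
'ccd': |S_i|=[48, 18, 7, 3] end={s1,s39,s56} rej; 3/3 del acc.
'kkdd': N↓-sim [48, 29, 7, 5, 3] end={s1,s39,s56} rej; 4/4 del acc.
'd5dkcd': N↓-sim [48, 41, 33, 23, 14, 7, 3] end={s1,s39,s56} ∉↓L; 6/6 deletions ∈↓L.
'5d5dcd': N↓-sim [48, 42, 31, 20, 13, 6, 3] end={s1,s39,s56} — reject; 6/6 del acc.
'55kddd': |S_i|=[48, 42, 36, 19, 9, 5, 3] end={s1,s39,s56} rej; 6/6 deletions ∈↓L.
5 obstructions.

A = [ccd, kkdd, d5dkcd, 5d5dcd, 55kddd].


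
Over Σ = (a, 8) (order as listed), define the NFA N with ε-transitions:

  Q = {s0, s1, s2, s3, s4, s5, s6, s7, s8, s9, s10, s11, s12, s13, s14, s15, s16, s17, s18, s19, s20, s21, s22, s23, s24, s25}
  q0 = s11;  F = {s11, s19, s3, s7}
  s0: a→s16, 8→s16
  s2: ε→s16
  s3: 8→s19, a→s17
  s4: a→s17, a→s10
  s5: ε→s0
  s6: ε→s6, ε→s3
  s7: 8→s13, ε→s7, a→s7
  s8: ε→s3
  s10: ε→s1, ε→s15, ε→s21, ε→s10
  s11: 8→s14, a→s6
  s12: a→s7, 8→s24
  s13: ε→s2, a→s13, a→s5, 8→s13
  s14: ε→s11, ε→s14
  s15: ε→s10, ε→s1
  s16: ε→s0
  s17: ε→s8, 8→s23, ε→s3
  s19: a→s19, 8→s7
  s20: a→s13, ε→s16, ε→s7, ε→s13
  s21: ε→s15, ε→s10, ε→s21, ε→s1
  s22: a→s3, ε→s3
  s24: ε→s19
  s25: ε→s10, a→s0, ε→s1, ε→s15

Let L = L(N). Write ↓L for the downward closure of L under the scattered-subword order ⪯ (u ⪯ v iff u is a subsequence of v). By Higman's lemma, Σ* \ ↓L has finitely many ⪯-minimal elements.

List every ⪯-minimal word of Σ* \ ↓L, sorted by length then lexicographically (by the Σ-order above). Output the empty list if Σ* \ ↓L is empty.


min(Σ*\↓L) = [a888].

|Q|=26, |F|=4, |δ|=51 (30 ε).
min D↑ (5 st, q0=0, F={4}): 0:a→1,8→0 1:a→1,8→2 2:a→2,8→3 3:a→3,8→4 4:a→4,8→4 (ε-aug+det+¬).
'a888': |S_i|=[14, 12, 8, 6, 5] end={s0,s13,s16,s2,s5} rej; 4/4 deletions ∈↓L.
1 minimals (antichain).


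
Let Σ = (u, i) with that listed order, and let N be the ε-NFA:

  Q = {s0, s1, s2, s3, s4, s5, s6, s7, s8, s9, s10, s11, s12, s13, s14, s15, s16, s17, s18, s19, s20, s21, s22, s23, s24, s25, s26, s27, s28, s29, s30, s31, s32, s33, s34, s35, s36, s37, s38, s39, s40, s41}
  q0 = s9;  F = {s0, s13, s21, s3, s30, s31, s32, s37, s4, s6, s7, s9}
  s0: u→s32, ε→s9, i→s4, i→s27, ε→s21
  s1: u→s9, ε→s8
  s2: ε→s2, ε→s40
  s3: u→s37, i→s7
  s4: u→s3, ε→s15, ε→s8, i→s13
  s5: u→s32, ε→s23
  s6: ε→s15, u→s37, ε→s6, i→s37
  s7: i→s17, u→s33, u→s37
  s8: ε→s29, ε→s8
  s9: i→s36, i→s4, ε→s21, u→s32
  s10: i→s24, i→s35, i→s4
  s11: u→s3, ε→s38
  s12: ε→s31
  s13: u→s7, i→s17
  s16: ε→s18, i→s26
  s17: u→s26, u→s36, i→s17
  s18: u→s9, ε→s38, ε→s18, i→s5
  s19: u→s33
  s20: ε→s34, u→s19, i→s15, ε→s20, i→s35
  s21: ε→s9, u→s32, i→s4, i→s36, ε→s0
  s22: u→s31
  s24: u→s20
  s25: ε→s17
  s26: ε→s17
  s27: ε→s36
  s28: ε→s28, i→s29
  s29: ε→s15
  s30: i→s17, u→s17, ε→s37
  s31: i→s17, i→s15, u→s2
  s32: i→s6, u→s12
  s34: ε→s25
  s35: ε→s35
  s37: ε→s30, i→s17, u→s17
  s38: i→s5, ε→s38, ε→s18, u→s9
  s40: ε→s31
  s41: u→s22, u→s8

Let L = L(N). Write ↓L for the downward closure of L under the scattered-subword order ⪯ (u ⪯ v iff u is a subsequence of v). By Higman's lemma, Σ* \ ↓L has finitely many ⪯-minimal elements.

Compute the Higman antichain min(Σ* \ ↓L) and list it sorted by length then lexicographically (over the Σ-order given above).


|Q|=42, |F|=12, |δ|=86 (34 ε).
min D↑ (10 st, q0=0, F={7}): 0:u→1,i→2 1:u→3,i→4 2:u→5,i→6 3:u→3,i→7 4:u→8,i→8 5:u→8,i→9 6:u→9,i→7 7:u→7,i→7 8:u→7,i→7 9:u→8,i→7.
'uui': run [23, 15, 11, 4] end={s15,s17,s26,s36} ∉↓L; 3/3 deletions ∈↓L.
'iii': |S_i|=[23, 15, 8, 3] end={s17,s26,s36} ∉↓L; 3/3 single-dels accept.
'uiuu': |S_i|=[23, 15, 9, 6, 3] end={s17,s26,s36} — reject; 4/4 del acc.
'uiiu': |S_i|=[23, 15, 9, 5, 3] end={s17,s26,s36} rej; 4/4 del acc.
'iuuu': run [23, 15, 8, 6, 3] end={s17,s26,s36} ∉↓L; 4/4 del acc.
5 obstructions.

A = [uui, iii, uiuu, uiiu, iuuu].


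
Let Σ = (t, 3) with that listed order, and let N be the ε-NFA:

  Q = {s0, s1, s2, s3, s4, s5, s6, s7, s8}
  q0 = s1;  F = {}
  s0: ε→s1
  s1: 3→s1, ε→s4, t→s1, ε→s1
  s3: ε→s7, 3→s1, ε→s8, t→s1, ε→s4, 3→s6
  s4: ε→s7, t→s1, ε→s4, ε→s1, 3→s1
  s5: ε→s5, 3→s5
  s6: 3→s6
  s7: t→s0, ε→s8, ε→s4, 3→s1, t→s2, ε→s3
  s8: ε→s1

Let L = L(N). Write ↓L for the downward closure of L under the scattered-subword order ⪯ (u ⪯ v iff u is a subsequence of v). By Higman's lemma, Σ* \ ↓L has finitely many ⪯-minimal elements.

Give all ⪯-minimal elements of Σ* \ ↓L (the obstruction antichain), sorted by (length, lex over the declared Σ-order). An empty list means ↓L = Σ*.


|Q|=9, |F|=0, |δ|=26 (14 ε).
min D↑ (1 st, q0=0, F={0}): 0:t→0,3→0 (ε-aug+det+¬).
ε ∈ L(D↑) — L = ∅.

min(Σ*\↓L) = [ε].


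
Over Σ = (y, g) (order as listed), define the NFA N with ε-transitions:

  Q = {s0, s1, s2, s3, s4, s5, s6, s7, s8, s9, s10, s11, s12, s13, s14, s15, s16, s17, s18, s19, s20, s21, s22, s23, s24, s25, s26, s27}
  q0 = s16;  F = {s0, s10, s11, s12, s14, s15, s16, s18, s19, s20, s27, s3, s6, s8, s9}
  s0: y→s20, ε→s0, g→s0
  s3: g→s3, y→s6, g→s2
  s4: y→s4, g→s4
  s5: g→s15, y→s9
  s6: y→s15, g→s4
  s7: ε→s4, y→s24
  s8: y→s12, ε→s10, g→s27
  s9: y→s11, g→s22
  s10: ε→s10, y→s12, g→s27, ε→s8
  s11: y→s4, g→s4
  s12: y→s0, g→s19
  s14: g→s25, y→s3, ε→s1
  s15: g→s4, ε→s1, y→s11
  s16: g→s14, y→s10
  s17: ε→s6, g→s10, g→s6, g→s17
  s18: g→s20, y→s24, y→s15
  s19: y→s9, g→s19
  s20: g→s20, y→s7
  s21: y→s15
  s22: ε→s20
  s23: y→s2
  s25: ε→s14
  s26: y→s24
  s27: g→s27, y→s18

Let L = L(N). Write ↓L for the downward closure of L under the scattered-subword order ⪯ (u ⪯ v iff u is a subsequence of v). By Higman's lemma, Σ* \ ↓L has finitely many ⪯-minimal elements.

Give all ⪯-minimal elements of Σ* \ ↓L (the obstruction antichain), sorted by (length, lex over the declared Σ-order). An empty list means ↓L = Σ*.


|Q|=28, |F|=15, |δ|=53 (10 ε).
min D↑ (15 st, q0=0, F={13}): 0:y→1,g→2 1:y→3,g→4 2:y→5,g→2 3:y→6,g→7 4:y→8,g→4 5:y→9,g→5 6:y→10,g→6 7:y→11,g→7 8:y→12,g→10 9:y→12,g→13 10:y→13,g→10 11:y→14,g→10 12:y→14,g→13 13:y→13,g→13 14:y→13,g→13 [Hopcroft].
'gyyg': run [22, 18, 13, 7, 1] end={s4} — reject; 4/4 del acc.
'yyyyy': |S_i|=[22, 19, 14, 10, 5, 3] end={s24,s4,s7} — reject; 5/5 deletions ∈↓L.
'ygygy': run [22, 19, 16, 11, 5, 3] end={s24,s4,s7} — reject; 5/5 single-dels accept.
3 obstructions.

Antichain: [gyyg, yyyyy, ygygy].


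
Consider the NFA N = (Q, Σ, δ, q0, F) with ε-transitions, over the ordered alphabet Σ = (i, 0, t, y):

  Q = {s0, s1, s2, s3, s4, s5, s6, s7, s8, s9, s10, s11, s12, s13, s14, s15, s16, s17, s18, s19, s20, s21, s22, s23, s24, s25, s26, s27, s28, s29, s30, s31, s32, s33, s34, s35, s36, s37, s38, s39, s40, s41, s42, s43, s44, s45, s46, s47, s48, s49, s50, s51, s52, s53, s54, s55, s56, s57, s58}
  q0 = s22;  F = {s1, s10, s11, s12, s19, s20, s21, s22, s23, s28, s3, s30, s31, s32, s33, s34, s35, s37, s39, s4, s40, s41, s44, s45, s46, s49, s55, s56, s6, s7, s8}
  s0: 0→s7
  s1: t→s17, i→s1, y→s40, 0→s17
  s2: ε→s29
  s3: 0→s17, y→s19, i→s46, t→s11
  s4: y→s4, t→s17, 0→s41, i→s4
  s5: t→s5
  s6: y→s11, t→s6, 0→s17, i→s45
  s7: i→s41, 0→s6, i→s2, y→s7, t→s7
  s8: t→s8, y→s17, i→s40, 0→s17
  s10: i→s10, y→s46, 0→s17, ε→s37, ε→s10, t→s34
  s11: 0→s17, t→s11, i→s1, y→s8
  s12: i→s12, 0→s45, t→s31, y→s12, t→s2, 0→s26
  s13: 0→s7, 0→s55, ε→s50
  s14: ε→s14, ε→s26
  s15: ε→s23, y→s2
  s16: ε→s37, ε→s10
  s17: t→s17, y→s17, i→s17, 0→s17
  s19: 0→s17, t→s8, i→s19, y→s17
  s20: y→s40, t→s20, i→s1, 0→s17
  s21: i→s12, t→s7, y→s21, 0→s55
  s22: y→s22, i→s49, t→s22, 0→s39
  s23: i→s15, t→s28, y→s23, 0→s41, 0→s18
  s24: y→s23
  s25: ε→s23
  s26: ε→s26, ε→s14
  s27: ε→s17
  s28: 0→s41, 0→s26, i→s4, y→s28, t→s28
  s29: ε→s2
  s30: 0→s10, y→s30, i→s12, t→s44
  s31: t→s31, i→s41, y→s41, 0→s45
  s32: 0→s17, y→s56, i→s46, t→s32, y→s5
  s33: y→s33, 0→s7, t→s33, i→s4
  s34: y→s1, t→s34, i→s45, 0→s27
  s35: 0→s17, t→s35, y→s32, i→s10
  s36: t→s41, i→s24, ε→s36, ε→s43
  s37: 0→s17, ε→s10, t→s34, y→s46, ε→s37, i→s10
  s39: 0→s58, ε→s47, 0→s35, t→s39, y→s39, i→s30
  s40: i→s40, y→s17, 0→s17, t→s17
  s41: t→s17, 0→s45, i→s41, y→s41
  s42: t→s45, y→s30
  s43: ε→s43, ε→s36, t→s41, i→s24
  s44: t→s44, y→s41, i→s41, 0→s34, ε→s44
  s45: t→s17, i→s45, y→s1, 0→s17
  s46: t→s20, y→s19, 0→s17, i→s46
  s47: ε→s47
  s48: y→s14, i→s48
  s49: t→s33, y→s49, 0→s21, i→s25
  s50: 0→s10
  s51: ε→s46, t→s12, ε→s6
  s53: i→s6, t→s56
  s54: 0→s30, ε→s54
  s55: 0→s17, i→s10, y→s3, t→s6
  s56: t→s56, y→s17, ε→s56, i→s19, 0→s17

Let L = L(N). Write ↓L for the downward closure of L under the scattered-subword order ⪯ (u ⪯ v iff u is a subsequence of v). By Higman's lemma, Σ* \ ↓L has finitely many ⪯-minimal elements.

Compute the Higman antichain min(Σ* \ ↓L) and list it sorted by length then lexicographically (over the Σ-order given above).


|Q|=59, |F|=31, |δ|=181 (27 ε).
min D↑ (31 st, q0=0, F={16}): 0:i→1,0→2,t→0,y→0 1:i→3,0→4,t→5,y→1 2:i→6,0→7,t→2,y→2 3:i→3,0→8,t→9,y→3 4:i→10,0→11,t→12,y→4 5:i→13,0→12,t→5,y→5 6:i→10,0→14,t→15,y→6 7:i→14,0→16,t→7,y→17 8:i→8,0→18,t→16,y→8 9:i→13,0→8,t→9,y→9 10:i→10,0→18,t→19,y→10 11:i→14,0→16,t→20,y→21 12:i→8,0→20,t→12,y→12 13:i→13,0→8,t→16,y→13 14:i→14,0→16,t→22,y→23 15:i→8,0→22,t→15,y→8 16:i→16,0→16,t→16,y→16 17:i→23,0→16,t→17,y→24 18:i→18,0→16,t→16,y→25 19:i→8,0→18,t→19,y→8 20:i→18,0→16,t→20,y→26 21:i→23,0→16,t→26,y→27 22:i→18,0→16,t→22,y→25 23:i→23,0→16,t→28,y→27 24:i→27,0→16,t→24,y→16 25:i→25,0→16,t→16,y→29 26:i→25,0→16,t→26,y→30 27:i→27,0→16,t→30,y→16 28:i→25,0→16,t→28,y→29 29:i→29,0→16,t→16,y→16 30:i→29,0→16,t→30,y→16 (ε-aug+det+¬).
'000': run [43, 35, 23, 2] end={s17,s27} rej; 3/3 single-dels accept.
'ii0t': |S_i|=[43, 35, 25, 9, 1] end={s17} rej; 4/4 del acc.
'itit': N↓-sim [43, 35, 21, 8, 1] end={s17} rej; 4/4 deletions ∈↓L.
'0ityt': run [43, 35, 21, 13, 5, 1] end={s17} ∉↓L; 5/5 single-dels accept.
'00yyy': run [43, 35, 23, 12, 6, 1] end={s17} rej; 5/5 single-dels accept.
5 minimals (antichain).

min(Σ*\↓L) = [000, ii0t, itit, 0ityt, 00yyy].


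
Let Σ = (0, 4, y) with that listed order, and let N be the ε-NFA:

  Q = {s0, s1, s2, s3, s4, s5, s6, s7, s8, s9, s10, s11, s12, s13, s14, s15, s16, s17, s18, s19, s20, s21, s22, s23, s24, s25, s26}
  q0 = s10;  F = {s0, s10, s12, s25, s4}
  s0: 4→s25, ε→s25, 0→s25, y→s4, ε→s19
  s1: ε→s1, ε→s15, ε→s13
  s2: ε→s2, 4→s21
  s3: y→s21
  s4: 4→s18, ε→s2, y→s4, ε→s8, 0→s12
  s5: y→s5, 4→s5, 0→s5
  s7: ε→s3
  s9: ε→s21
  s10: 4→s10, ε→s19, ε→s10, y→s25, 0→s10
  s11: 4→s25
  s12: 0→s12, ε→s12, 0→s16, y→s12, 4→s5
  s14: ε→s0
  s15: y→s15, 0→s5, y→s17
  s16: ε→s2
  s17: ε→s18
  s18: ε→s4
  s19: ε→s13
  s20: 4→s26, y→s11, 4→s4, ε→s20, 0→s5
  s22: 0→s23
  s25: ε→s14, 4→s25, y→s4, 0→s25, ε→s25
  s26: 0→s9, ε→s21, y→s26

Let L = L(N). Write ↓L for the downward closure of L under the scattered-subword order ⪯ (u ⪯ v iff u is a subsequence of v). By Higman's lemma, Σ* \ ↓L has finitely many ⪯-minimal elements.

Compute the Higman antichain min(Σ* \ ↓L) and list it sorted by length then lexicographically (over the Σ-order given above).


Antichain: [yy04].

|Q|=27, |F|=5, |δ|=54 (22 ε).
min D↑ (5 st, q0=0, F={4}): 0:0→0,4→0,y→1 1:0→1,4→1,y→2 2:0→3,4→2,y→2 3:0→3,4→4,y→3 4:0→4,4→4,y→4 [Hopcroft].
'yy04': run [14, 13, 8, 5, 2] end={s21,s5} rej; 4/4 del acc.
1 words, ⪯-incomp.


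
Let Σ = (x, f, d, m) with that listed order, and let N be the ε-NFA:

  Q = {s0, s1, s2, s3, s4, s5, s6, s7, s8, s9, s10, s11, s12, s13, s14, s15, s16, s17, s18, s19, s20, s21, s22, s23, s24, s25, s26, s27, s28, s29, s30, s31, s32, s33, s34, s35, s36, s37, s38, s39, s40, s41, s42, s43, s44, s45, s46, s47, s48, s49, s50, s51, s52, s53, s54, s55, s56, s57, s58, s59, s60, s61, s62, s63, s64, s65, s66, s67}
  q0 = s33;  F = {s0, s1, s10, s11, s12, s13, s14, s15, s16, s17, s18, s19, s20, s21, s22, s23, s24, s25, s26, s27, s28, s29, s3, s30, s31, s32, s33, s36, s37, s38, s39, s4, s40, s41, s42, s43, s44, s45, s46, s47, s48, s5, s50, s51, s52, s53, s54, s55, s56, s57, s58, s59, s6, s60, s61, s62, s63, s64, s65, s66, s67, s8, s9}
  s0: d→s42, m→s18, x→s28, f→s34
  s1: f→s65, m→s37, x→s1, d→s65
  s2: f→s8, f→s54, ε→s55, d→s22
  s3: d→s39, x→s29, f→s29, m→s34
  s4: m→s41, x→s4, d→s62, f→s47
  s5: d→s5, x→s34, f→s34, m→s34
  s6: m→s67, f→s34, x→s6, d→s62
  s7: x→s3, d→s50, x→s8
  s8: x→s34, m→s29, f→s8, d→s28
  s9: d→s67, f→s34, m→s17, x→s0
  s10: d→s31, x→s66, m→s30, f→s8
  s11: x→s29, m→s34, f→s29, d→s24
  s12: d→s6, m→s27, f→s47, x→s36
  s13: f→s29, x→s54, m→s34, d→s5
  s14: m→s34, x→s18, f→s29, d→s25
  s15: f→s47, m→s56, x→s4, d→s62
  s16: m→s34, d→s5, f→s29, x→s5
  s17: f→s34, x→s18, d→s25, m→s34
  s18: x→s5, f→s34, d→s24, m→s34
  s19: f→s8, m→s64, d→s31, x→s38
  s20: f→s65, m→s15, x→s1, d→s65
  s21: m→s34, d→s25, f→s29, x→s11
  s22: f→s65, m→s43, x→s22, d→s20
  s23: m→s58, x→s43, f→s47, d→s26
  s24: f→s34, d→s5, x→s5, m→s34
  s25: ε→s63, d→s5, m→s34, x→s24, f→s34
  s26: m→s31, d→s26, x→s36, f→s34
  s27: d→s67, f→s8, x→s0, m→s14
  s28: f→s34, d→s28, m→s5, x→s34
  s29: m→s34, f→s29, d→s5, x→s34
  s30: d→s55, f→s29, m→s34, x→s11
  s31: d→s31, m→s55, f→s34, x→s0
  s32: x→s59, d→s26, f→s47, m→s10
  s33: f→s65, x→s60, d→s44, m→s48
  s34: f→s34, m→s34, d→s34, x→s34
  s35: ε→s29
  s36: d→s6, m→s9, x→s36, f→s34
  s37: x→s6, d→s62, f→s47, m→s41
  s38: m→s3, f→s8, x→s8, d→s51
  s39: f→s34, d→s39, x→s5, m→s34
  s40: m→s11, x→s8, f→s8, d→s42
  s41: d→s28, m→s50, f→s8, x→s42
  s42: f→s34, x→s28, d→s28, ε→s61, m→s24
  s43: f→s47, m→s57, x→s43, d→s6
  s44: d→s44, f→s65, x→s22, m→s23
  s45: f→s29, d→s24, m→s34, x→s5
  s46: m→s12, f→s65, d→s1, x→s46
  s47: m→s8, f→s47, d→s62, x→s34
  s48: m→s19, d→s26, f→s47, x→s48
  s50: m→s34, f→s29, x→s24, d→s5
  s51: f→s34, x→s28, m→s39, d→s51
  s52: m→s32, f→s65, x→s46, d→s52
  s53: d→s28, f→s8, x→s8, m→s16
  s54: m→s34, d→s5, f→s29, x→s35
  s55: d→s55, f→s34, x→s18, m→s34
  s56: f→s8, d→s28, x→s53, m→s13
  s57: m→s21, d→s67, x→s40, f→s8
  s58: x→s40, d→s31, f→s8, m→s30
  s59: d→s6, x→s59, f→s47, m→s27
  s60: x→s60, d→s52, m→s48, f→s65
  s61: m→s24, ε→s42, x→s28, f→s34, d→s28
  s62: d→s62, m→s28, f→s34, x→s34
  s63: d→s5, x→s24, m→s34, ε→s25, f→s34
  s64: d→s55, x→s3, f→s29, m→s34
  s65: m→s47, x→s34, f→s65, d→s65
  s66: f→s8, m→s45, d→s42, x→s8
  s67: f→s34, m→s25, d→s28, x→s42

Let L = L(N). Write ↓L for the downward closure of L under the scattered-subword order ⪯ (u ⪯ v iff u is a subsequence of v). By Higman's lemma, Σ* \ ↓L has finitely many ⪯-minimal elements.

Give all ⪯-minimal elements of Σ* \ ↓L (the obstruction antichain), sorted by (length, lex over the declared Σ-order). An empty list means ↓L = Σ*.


|Q|=68, |F|=63, |δ|=268 (6 ε).
min D↑ (62 st, q0=0, F={6}): 0:x→1,f→2,d→3,m→4 1:x→1,f→2,d→5,m→4 2:x→6,f→2,d→2,m→7 3:x→8,f→2,d→3,m→9 4:x→4,f→7,d→10,m→11 5:x→12,f→2,d→5,m→13 6:x→6,f→6,d→6,m→6 7:x→6,f→7,d→14,m→15 8:x→8,f→2,d→16,m→17 9:x→17,f→7,d→10,m→18 10:x→19,f→6,d→10,m→20 11:x→21,f→15,d→20,m→22 12:x→12,f→2,d→23,m→24 13:x→25,f→7,d→10,m→26 14:x→6,f→6,d→14,m→27 15:x→6,f→15,d→27,m→28 16:x→23,f→2,d→2,m→29 17:x→17,f→7,d→30,m→31 18:x→32,f→15,d→20,m→33 19:x→19,f→6,d→30,m→34 20:x→35,f→6,d→20,m→36 21:x→15,f→15,d→37,m→38 22:x→38,f→28,d→36,m→6 23:x→23,f→2,d→2,m→39 24:x→19,f→7,d→30,m→40 25:x→25,f→7,d→30,m→40 26:x→41,f→15,d→20,m→33 27:x→6,f→6,d→27,m→42 28:x→6,f→28,d→42,m→6 29:x→43,f→7,d→14,m→44 30:x→30,f→6,d→14,m→45 31:x→32,f→15,d→45,m→46 32:x→15,f→15,d→47,m→48 33:x→48,f→28,d→36,m→6 34:x→35,f→6,d→45,m→49 35:x→27,f→6,d→47,m→50 36:x→50,f→6,d→36,m→6 37:x→27,f→6,d→37,m→51 38:x→28,f→28,d→51,m→6 39:x→30,f→7,d→14,m→52 40:x→35,f→15,d→45,m→53 41:x→15,f→15,d→47,m→54 42:x→6,f→6,d→42,m→6 43:x→43,f→7,d→14,m→52 44:x→55,f→15,d→27,m→56 45:x→47,f→6,d→27,m→57 46:x→48,f→28,d→57,m→6 47:x→27,f→6,d→27,m→58 48:x→28,f→28,d→58,m→6 49:x→50,f→6,d→57,m→6 50:x→42,f→6,d→58,m→6 51:x→42,f→6,d→51,m→6 52:x→47,f→15,d→27,m→59 53:x→50,f→28,d→57,m→6 54:x→42,f→28,d→58,m→6 55:x→15,f→15,d→27,m→60 56:x→61,f→28,d→42,m→6 57:x→58,f→6,d→42,m→6 58:x→42,f→6,d→42,m→6 59:x→58,f→28,d→42,m→6 60:x→42,f→28,d→42,m→6 61:x→28,f→28,d→42,m→6 [Hopcroft].
'fx': N↓-sim [65, 8, 1] end={s34} ∉↓L; 2/2 deletions ∈↓L.
'mdf': N↓-sim [65, 56, 21, 1] end={s34} ∉↓L; 3/3 deletions ∈↓L.
'mmmm': N↓-sim [65, 56, 42, 22, 1] end={s34} — reject; 4/4 deletions ∈↓L.
'dxddx': |S_i|=[65, 58, 46, 28, 8, 1] end={s34} — reject; 5/5 del acc.
'mmxxx': |S_i|=[65, 56, 42, 22, 6, 1] end={s34} rej; 5/5 deletions ∈↓L.
'xdxmxf': run [65, 61, 50, 37, 27, 16, 1] end={s34} rej; 6/6 del acc.
6 words, ⪯-incomp.

A = [fx, mdf, mmmm, dxddx, mmxxx, xdxmxf].


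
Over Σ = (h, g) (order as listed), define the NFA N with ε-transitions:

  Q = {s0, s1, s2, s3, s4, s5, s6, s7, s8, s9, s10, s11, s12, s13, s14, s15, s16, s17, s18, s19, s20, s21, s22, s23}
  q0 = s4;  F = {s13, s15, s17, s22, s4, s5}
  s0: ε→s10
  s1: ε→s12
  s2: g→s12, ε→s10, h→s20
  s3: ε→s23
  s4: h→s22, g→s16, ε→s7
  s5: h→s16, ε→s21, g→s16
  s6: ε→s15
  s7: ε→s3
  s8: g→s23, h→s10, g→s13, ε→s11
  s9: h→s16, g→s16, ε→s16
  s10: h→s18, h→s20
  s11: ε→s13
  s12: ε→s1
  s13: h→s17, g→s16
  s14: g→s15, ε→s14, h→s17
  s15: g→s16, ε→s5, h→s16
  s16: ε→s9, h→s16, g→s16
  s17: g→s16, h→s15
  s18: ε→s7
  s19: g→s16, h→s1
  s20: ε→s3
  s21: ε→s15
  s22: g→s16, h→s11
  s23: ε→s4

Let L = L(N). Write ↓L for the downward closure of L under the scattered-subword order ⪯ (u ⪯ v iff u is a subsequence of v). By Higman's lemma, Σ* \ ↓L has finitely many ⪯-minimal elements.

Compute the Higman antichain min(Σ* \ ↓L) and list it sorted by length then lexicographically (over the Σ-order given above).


|Q|=24, |F|=6, |δ|=46 (19 ε).
min D↑ (6 st, q0=0, F={2}): 0:h→1,g→2 1:h→3,g→2 2:h→2,g→2 3:h→4,g→2 4:h→5,g→2 5:h→2,g→2.
'g': N↓-sim [13, 2] end={s16,s9} ∉↓L; 1/1 single-dels accept.
'hhhhh': |S_i|=[13, 9, 8, 6, 5, 2] end={s16,s9} — reject; 5/5 del acc.
2 minimals (antichain).

A = [g, hhhhh].


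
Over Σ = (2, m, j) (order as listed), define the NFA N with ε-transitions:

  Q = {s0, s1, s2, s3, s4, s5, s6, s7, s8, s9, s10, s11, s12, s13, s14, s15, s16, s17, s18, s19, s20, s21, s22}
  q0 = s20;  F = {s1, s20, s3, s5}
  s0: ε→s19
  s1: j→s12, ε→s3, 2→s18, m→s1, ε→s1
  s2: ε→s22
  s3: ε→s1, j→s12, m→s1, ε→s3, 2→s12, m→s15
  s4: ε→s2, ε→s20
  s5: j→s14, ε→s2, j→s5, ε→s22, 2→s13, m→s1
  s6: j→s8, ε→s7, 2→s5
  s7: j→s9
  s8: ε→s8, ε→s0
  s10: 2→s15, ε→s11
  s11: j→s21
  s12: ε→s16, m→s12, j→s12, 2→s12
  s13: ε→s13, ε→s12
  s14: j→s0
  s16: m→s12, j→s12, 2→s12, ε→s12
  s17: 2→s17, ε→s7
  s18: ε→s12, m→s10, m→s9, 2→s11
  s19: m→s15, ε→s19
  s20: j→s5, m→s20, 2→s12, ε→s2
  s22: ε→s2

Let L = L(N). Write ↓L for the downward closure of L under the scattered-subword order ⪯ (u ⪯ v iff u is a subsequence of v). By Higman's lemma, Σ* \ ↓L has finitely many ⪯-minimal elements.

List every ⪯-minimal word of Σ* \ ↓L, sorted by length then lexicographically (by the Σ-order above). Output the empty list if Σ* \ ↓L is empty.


|Q|=23, |F|=4, |δ|=54 (23 ε).
min D↑ (4 st, q0=0, F={1}): 0:2→1,m→0,j→2 1:2→1,m→1,j→1 2:2→1,m→3,j→2 3:2→1,m→3,j→1.
'2': N↓-sim [18, 9] end={s10,s11,s12,s13,s15,s16,s18,s21,s9} ∉↓L; 1/1 single-dels accept.
'jmj': N↓-sim [18, 17, 10, 3] end={s12,s16,s21} — reject; 3/3 deletions ∈↓L.
2 words, ⪯-incomp.

min(Σ*\↓L) = [2, jmj].


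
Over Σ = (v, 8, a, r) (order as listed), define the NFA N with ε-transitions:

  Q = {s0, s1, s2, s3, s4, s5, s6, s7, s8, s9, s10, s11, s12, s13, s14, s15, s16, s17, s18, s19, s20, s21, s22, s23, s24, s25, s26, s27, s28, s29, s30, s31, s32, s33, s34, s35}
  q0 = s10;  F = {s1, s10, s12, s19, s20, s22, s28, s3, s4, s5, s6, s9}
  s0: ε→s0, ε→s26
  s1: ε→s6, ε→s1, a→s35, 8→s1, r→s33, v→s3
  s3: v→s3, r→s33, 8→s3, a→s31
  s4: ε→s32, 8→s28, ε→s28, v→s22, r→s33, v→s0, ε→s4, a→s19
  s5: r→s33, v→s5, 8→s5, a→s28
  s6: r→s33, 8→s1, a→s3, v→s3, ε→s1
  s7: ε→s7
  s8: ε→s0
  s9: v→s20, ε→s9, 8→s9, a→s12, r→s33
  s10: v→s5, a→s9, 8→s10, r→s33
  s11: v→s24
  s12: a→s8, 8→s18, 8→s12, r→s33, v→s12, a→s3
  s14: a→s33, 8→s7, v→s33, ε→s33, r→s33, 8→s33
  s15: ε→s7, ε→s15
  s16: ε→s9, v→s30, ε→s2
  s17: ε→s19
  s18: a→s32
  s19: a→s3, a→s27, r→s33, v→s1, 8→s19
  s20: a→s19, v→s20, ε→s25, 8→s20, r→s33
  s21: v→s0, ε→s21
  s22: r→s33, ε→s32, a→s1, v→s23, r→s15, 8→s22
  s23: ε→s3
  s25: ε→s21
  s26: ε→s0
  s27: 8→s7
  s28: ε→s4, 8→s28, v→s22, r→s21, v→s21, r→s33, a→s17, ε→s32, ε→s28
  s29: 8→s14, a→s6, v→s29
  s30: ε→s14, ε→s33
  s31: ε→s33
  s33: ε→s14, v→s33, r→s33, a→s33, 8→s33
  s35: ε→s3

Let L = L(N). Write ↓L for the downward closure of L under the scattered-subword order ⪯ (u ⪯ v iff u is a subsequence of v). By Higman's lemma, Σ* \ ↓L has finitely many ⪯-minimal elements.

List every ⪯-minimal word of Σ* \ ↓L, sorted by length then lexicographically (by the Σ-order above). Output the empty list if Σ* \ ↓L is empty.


|Q|=36, |F|=12, |δ|=103 (31 ε).
min D↑ (11 st, q0=0, F={3}): 0:v→1,8→0,a→2,r→3 1:v→1,8→1,a→4,r→3 2:v→5,8→2,a→6,r→3 3:v→3,8→3,a→3,r→3 4:v→7,8→4,a→8,r→3 5:v→5,8→5,a→8,r→3 6:v→6,8→6,a→9,r→3 7:v→9,8→7,a→10,r→3 8:v→10,8→8,a→9,r→3 9:v→9,8→9,a→3,r→3 10:v→9,8→10,a→9,r→3 [Hopcroft].
'r': |S_i|=[28, 7] end={s0,s14,s15,s21,s26,s33,s7} — reject; 1/1 deletions ∈↓L.
'aaaa': |S_i|=[28, 26, 17, 11, 4] end={s14,s31,s33,s7} — reject; 4/4 deletions ∈↓L.
'vavva': run [28, 26, 21, 15, 8, 4] end={s14,s31,s33,s7} ∉↓L; 5/5 del acc.
3 obstructions.

Antichain: [r, aaaa, vavva].
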